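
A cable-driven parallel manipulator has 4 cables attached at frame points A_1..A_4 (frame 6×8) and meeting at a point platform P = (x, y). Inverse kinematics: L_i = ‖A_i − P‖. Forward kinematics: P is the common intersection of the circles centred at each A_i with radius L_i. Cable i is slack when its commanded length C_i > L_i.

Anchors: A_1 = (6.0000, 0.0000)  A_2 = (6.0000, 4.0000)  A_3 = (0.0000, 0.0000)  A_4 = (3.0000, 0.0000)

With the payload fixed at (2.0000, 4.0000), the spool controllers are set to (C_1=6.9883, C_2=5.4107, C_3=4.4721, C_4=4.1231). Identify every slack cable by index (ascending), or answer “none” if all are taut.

cable 1: L_1 = ‖A_1−P‖ = 5.6569;  C_1 = 6.9883 → slack
cable 2: L_2 = ‖A_2−P‖ = 4.0000;  C_2 = 5.4107 → slack
cable 3: L_3 = ‖A_3−P‖ = 4.4721;  C_3 = 4.4721 → taut
cable 4: L_4 = ‖A_4−P‖ = 4.1231;  C_4 = 4.1231 → taut

1, 2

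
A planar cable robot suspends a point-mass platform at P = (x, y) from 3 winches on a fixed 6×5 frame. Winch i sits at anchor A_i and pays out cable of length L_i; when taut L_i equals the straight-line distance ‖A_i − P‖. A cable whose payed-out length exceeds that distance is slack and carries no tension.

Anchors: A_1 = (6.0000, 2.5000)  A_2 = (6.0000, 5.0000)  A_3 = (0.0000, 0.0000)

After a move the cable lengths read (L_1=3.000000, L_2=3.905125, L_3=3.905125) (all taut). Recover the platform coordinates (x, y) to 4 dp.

expand ‖A_i−P‖²=L_i² and subtract eq 1 (q_i ≔ ‖A_i‖²−L_i²)
q_1 = 36.0000+6.2500−9.0000 = 33.2500
eq1−eq2 → [0.0000  -5.0000]·P = -12.5000
eq1−eq3 → [12.0000  5.0000]·P = 48.5000
2×2 solve → P = (3.0000, 2.5000)

(3.0000, 2.5000)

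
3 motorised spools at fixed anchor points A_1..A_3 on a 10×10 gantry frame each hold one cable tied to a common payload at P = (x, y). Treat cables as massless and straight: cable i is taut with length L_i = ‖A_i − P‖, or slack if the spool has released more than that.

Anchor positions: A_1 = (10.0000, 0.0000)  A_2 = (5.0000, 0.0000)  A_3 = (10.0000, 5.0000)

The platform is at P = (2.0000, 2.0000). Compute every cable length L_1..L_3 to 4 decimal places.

(8.2462, 3.6056, 8.5440)

L_1 = √((10.0000−2.0000)² + (0.0000−2.0000)²) = 8.2462
L_2 = √((5.0000−2.0000)² + (0.0000−2.0000)²) = 3.6056
L_3 = √((10.0000−2.0000)² + (5.0000−2.0000)²) = 8.5440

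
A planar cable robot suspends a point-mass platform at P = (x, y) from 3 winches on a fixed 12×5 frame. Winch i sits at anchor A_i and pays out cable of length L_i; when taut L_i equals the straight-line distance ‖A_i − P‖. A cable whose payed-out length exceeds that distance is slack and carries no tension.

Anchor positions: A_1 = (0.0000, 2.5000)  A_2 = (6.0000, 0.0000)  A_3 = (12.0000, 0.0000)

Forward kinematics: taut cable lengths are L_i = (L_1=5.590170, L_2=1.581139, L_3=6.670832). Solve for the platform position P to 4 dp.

(5.5000, 1.5000)

expand ‖A_i−P‖²=L_i² and subtract eq 1 (c_i ≔ ‖A_i‖²−L_i²)
c_1 = 0.0000+6.2500−31.2500 = -25.0000
eq1−eq2 → [-12.0000  5.0000]·P = -58.5000
eq1−eq3 → [-24.0000  5.0000]·P = -124.5000
2×2 solve → P = (5.5000, 1.5000)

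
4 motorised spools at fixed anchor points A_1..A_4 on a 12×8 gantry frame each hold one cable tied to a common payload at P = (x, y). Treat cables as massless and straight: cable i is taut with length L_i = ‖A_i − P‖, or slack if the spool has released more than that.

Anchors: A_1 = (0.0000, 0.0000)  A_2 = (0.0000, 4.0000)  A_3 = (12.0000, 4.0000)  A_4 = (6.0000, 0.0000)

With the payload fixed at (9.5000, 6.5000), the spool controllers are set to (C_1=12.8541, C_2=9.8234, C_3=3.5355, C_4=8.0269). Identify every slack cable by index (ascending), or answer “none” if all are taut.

1, 4

cable 1: L_1 = ‖A_1−P‖ = 11.5109;  C_1 = 12.8541 → slack
cable 2: L_2 = ‖A_2−P‖ = 9.8234;  C_2 = 9.8234 → taut
cable 3: L_3 = ‖A_3−P‖ = 3.5355;  C_3 = 3.5355 → taut
cable 4: L_4 = ‖A_4−P‖ = 7.3824;  C_4 = 8.0269 → slack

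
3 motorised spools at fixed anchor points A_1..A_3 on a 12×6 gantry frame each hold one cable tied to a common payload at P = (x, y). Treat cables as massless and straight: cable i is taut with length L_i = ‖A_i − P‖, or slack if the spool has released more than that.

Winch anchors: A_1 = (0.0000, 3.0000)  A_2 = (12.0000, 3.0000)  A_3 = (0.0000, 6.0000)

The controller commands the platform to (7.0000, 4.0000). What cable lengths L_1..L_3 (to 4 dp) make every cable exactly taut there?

L_1: Δ = A_1−P = (-7.0000, -1.0000) → ‖Δ‖ = √50.0000 = 7.0711
L_2: Δ = A_2−P = (5.0000, -1.0000) → ‖Δ‖ = √26.0000 = 5.0990
L_3: Δ = A_3−P = (-7.0000, 2.0000) → ‖Δ‖ = √53.0000 = 7.2801

(7.0711, 5.0990, 7.2801)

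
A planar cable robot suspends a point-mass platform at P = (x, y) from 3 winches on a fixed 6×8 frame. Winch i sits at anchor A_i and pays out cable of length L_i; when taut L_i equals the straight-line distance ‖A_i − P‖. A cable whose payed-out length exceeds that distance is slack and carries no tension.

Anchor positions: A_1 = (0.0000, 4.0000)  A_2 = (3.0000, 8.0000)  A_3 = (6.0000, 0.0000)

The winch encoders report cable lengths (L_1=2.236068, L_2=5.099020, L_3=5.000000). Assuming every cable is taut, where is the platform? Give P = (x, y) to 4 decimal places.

each cable: (A_i−P)·(A_i−P) = L_i²; let q_i = ‖A_i‖²−L_i²
q_1 = 0.0000+16.0000−5.0000 = 11.0000
row 1: -6.0000x − 8.0000y = -36.0000  (q_2=47.0000)
row 2: -12.0000x + 8.0000y = 0.0000  (q_3=11.0000)
Cramer on rows 1–2 → x = 2.0000, y = 3.0000

(2.0000, 3.0000)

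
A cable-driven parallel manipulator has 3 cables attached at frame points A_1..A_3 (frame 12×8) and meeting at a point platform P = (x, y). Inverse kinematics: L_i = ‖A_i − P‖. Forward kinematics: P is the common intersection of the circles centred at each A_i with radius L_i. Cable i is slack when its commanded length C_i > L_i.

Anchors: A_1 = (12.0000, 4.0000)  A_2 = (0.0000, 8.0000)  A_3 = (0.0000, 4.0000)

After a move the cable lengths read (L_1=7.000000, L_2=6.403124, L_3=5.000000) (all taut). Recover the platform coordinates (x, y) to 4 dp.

(5.0000, 4.0000)

expand ‖A_i−P‖²=L_i² and subtract eq 1 (c_i ≔ ‖A_i‖²−L_i²)
c_1 = 144.0000+16.0000−49.0000 = 111.0000
eq1−eq2 → [24.0000  -8.0000]·P = 88.0000
eq1−eq3 → [24.0000  0.0000]·P = 120.0000
2×2 solve → P = (5.0000, 4.0000)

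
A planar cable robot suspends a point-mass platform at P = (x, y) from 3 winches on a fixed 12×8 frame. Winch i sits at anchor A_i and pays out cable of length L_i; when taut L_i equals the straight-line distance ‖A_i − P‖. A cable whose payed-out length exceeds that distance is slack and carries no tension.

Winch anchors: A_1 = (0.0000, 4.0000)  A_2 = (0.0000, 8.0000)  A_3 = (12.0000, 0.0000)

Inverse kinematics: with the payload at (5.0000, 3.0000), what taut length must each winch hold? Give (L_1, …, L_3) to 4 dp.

(5.0990, 7.0711, 7.6158)

cable 1: Δx=-5.0000, Δy=1.0000; L_1 = √(Δx²+Δy²) = 5.0990
cable 2: Δx=-5.0000, Δy=5.0000; L_2 = √(Δx²+Δy²) = 7.0711
cable 3: Δx=7.0000, Δy=-3.0000; L_3 = √(Δx²+Δy²) = 7.6158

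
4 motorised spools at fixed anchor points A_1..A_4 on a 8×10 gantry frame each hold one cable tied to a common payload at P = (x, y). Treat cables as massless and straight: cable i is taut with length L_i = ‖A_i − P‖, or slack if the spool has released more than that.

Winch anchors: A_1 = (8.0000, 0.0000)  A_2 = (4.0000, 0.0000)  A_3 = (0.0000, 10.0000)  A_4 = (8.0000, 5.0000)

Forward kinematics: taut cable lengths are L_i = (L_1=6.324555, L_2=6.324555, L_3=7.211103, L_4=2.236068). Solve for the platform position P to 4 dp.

(6.0000, 6.0000)

expand ‖A_i−P‖²=L_i² and subtract eq 1 (q_i ≔ ‖A_i‖²−L_i²)
q_1 = 64.0000+0.0000−40.0000 = 24.0000
eq1−eq2 → [8.0000  0.0000]·P = 48.0000
eq1−eq3 → [16.0000  -20.0000]·P = -24.0000
eq1−eq4 → [0.0000  -10.0000]·P = -60.0000
2×2 solve → P = (6.0000, 6.0000)
check cable 4: ‖A_4−P‖² = 5.0000 ≈ L_4² = 5.0000 ✓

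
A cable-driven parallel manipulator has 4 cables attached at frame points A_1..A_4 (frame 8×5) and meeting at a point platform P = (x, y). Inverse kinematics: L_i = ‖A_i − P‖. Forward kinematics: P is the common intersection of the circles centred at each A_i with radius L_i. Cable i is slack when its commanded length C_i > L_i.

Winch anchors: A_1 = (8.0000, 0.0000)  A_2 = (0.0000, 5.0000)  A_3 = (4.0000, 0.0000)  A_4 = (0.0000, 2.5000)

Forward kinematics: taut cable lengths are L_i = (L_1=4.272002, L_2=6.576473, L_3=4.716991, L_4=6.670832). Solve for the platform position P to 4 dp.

each cable: (A_i−P)·(A_i−P) = L_i²; let c_i = ‖A_i‖²−L_i²
c_1 = 64.0000+0.0000−18.2500 = 45.7500
row 1: 16.0000x − 10.0000y = 64.0000  (c_2=-18.2500)
row 2: 8.0000x + 0.0000y = 52.0000  (c_3=-6.2500)
row 3: 16.0000x − 5.0000y = 84.0000  (c_4=-38.2500)
Cramer on rows 1–2 → x = 6.5000, y = 4.0000
check cable 4: ‖A_4−P‖² = 44.5000 ≈ L_4² = 44.5000 ✓

(6.5000, 4.0000)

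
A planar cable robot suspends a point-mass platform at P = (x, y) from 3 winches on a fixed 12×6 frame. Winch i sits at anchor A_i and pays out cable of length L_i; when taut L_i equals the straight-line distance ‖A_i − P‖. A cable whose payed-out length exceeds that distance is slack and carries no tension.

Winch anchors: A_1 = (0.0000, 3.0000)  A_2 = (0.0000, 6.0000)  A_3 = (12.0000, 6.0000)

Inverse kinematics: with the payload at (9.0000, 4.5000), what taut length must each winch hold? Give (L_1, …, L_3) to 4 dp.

L_1 = √((0.0000−9.0000)² + (3.0000−4.5000)²) = 9.1241
L_2 = √((0.0000−9.0000)² + (6.0000−4.5000)²) = 9.1241
L_3 = √((12.0000−9.0000)² + (6.0000−4.5000)²) = 3.3541

(9.1241, 9.1241, 3.3541)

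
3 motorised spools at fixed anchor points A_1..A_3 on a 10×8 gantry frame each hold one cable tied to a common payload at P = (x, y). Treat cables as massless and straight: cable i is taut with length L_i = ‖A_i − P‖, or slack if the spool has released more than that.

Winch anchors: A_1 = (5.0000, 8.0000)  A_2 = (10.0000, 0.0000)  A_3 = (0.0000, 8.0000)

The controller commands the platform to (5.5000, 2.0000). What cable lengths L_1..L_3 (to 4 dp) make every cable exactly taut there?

L_1: Δ = A_1−P = (-0.5000, 6.0000) → ‖Δ‖ = √36.2500 = 6.0208
L_2: Δ = A_2−P = (4.5000, -2.0000) → ‖Δ‖ = √24.2500 = 4.9244
L_3: Δ = A_3−P = (-5.5000, 6.0000) → ‖Δ‖ = √66.2500 = 8.1394

(6.0208, 4.9244, 8.1394)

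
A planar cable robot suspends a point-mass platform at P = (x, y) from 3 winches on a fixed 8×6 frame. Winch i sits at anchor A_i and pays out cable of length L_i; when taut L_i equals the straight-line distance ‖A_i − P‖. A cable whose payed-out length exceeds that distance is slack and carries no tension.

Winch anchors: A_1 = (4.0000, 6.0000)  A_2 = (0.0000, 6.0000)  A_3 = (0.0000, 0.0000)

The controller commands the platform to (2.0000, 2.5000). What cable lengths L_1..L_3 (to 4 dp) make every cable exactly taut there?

cable 1: Δx=2.0000, Δy=3.5000; L_1 = √(Δx²+Δy²) = 4.0311
cable 2: Δx=-2.0000, Δy=3.5000; L_2 = √(Δx²+Δy²) = 4.0311
cable 3: Δx=-2.0000, Δy=-2.5000; L_3 = √(Δx²+Δy²) = 3.2016

(4.0311, 4.0311, 3.2016)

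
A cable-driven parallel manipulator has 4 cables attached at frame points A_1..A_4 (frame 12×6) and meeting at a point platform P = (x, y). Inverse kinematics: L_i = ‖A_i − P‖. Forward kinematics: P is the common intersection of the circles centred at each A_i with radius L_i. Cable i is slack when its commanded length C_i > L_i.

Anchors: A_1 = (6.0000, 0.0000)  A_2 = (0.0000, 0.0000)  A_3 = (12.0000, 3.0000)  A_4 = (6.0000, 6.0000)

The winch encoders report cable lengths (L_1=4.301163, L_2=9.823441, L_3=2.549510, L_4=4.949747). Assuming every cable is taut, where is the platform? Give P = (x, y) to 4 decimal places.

(9.5000, 2.5000)

expand ‖A_i−P‖²=L_i² and subtract eq 1 (c_i ≔ ‖A_i‖²−L_i²)
c_1 = 36.0000+0.0000−18.5000 = 17.5000
eq1−eq2 → [12.0000  0.0000]·P = 114.0000
eq1−eq3 → [-12.0000  -6.0000]·P = -129.0000
eq1−eq4 → [0.0000  -12.0000]·P = -30.0000
2×2 solve → P = (9.5000, 2.5000)
check cable 4: ‖A_4−P‖² = 24.5000 ≈ L_4² = 24.5000 ✓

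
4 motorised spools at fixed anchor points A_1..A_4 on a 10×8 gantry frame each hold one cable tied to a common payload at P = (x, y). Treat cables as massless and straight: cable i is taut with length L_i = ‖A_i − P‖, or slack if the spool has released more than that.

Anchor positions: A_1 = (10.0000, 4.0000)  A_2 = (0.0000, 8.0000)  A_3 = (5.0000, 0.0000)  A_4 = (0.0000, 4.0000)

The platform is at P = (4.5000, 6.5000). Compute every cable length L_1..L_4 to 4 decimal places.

(6.0415, 4.7434, 6.5192, 5.1478)

cable 1: Δx=5.5000, Δy=-2.5000; L_1 = √(Δx²+Δy²) = 6.0415
cable 2: Δx=-4.5000, Δy=1.5000; L_2 = √(Δx²+Δy²) = 4.7434
cable 3: Δx=0.5000, Δy=-6.5000; L_3 = √(Δx²+Δy²) = 6.5192
cable 4: Δx=-4.5000, Δy=-2.5000; L_4 = √(Δx²+Δy²) = 5.1478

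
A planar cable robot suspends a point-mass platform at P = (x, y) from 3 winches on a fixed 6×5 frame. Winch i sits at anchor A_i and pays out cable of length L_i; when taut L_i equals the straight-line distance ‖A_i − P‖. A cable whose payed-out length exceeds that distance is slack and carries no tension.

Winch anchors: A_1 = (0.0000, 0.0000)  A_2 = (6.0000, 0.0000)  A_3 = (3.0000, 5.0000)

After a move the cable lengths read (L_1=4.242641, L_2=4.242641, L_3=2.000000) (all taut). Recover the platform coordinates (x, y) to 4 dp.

(3.0000, 3.0000)

circle eqns → linear via eq_j − eq_1; set c_j = A_j·A_j − L_j²
c_1 = 0.0000+0.0000−18.0000 = -18.0000
-12.0000·x + 0.0000·y = c_1−c_2 = -36.0000
-6.0000·x − 10.0000·y = c_1−c_3 = -48.0000
solve first two rows → x=3.0000, y=3.0000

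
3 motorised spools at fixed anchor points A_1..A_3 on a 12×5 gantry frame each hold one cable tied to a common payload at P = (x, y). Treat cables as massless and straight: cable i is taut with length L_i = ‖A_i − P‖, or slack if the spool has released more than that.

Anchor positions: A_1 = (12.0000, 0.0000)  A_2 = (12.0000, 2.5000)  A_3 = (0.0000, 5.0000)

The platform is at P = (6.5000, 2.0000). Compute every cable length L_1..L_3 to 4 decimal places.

L_1 = √((12.0000−6.5000)² + (0.0000−2.0000)²) = 5.8523
L_2 = √((12.0000−6.5000)² + (2.5000−2.0000)²) = 5.5227
L_3 = √((0.0000−6.5000)² + (5.0000−2.0000)²) = 7.1589

(5.8523, 5.5227, 7.1589)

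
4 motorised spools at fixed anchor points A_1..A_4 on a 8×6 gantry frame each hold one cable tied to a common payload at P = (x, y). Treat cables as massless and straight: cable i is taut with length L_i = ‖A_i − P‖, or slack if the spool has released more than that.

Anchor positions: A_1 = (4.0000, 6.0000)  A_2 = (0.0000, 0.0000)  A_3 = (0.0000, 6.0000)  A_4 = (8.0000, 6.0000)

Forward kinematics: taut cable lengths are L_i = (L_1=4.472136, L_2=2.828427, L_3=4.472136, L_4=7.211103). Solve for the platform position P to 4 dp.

expand ‖A_i−P‖²=L_i² and subtract eq 1 (q_i ≔ ‖A_i‖²−L_i²)
q_1 = 16.0000+36.0000−20.0000 = 32.0000
eq1−eq2 → [8.0000  12.0000]·P = 40.0000
eq1−eq3 → [8.0000  0.0000]·P = 16.0000
eq1−eq4 → [-8.0000  0.0000]·P = -16.0000
2×2 solve → P = (2.0000, 2.0000)
check cable 4: ‖A_4−P‖² = 52.0000 ≈ L_4² = 52.0000 ✓

(2.0000, 2.0000)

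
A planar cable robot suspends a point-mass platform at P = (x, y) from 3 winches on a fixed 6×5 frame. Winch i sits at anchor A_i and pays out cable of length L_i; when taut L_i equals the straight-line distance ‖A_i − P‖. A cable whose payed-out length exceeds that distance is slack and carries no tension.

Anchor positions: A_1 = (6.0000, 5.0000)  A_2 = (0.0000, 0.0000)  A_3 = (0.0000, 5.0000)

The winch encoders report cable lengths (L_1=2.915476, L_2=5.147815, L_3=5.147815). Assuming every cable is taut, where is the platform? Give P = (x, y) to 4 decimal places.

expand ‖A_i−P‖²=L_i² and subtract eq 1 (q_i ≔ ‖A_i‖²−L_i²)
q_1 = 36.0000+25.0000−8.5000 = 52.5000
eq1−eq2 → [12.0000  10.0000]·P = 79.0000
eq1−eq3 → [12.0000  0.0000]·P = 54.0000
2×2 solve → P = (4.5000, 2.5000)

(4.5000, 2.5000)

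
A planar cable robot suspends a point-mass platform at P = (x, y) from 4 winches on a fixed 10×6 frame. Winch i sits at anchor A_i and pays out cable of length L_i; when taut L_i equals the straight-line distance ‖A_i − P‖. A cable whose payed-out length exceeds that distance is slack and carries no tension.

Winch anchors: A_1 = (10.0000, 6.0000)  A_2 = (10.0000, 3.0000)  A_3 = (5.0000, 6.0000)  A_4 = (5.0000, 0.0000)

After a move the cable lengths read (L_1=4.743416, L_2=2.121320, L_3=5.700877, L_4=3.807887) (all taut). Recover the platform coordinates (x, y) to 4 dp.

(8.5000, 1.5000)

circle eqns → linear via eq_j − eq_1; set k_j = A_j·A_j − L_j²
k_1 = 100.0000+36.0000−22.5000 = 113.5000
0.0000·x + 6.0000·y = k_1−k_2 = 9.0000
10.0000·x + 0.0000·y = k_1−k_3 = 85.0000
10.0000·x + 12.0000·y = k_1−k_4 = 103.0000
solve first two rows → x=8.5000, y=1.5000
check cable 4: ‖A_4−P‖² = 14.5000 ≈ L_4² = 14.5000 ✓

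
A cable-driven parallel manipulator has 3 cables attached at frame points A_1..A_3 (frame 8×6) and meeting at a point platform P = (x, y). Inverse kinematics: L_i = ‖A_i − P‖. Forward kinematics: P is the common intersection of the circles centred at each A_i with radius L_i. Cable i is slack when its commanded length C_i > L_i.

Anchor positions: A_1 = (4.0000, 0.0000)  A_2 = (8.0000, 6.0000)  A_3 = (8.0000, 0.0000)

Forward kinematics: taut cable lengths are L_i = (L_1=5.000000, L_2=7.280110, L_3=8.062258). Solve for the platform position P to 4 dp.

(1.0000, 4.0000)

each cable: (A_i−P)·(A_i−P) = L_i²; let k_i = ‖A_i‖²−L_i²
k_1 = 16.0000+0.0000−25.0000 = -9.0000
row 1: -8.0000x − 12.0000y = -56.0000  (k_2=47.0000)
row 2: -8.0000x + 0.0000y = -8.0000  (k_3=-1.0000)
Cramer on rows 1–2 → x = 1.0000, y = 4.0000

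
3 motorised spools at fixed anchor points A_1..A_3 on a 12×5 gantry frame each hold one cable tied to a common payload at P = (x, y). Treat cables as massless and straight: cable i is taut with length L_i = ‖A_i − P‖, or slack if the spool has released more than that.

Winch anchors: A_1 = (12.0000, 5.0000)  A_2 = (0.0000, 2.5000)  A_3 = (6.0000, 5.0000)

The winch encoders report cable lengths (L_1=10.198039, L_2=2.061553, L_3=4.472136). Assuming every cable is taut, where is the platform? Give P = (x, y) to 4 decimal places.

circle eqns → linear via eq_j − eq_1; set q_j = A_j·A_j − L_j²
q_1 = 144.0000+25.0000−104.0000 = 65.0000
24.0000·x + 5.0000·y = q_1−q_2 = 63.0000
12.0000·x + 0.0000·y = q_1−q_3 = 24.0000
solve first two rows → x=2.0000, y=3.0000

(2.0000, 3.0000)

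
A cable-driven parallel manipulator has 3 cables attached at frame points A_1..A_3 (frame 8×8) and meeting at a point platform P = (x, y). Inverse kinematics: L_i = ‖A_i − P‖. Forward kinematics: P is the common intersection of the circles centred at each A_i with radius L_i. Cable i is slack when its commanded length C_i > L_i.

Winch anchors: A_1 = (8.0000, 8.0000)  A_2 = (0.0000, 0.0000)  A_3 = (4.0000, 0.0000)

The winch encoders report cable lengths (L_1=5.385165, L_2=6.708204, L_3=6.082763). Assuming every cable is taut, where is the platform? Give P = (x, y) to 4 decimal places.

each cable: (A_i−P)·(A_i−P) = L_i²; let k_i = ‖A_i‖²−L_i²
k_1 = 64.0000+64.0000−29.0000 = 99.0000
row 1: 16.0000x + 16.0000y = 144.0000  (k_2=-45.0000)
row 2: 8.0000x + 16.0000y = 120.0000  (k_3=-21.0000)
Cramer on rows 1–2 → x = 3.0000, y = 6.0000

(3.0000, 6.0000)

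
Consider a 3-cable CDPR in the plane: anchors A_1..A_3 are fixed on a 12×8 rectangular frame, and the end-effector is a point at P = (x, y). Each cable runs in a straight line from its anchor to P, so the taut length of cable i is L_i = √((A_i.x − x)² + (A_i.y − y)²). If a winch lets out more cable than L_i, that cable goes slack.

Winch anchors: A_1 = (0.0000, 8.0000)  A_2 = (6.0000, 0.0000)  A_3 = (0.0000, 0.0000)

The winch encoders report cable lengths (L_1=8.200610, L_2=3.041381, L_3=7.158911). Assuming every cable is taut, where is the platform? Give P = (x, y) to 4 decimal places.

circle eqns → linear via eq_j − eq_1; set k_j = A_j·A_j − L_j²
k_1 = 0.0000+64.0000−67.2500 = -3.2500
-12.0000·x + 16.0000·y = k_1−k_2 = -30.0000
0.0000·x + 16.0000·y = k_1−k_3 = 48.0000
solve first two rows → x=6.5000, y=3.0000

(6.5000, 3.0000)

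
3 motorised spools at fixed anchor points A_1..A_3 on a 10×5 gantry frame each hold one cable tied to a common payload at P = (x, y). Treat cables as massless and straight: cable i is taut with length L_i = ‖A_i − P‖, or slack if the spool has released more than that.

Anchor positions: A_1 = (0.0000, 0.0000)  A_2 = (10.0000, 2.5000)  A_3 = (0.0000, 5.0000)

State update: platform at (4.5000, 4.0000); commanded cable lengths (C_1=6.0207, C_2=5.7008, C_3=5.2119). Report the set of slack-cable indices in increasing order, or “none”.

3

cable 1: L_1 = ‖A_1−P‖ = 6.0208;  C_1 = 6.0207 → taut
cable 2: L_2 = ‖A_2−P‖ = 5.7009;  C_2 = 5.7008 → taut
cable 3: L_3 = ‖A_3−P‖ = 4.6098;  C_3 = 5.2119 → slack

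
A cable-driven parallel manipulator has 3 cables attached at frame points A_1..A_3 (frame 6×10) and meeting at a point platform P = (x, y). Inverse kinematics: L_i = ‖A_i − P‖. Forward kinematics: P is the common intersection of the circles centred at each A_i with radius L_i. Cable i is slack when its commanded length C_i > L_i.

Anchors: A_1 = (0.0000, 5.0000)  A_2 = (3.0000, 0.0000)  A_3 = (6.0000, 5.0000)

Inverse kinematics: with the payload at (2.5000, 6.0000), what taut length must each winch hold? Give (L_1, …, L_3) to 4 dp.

L_1 = √((0.0000−2.5000)² + (5.0000−6.0000)²) = 2.6926
L_2 = √((3.0000−2.5000)² + (0.0000−6.0000)²) = 6.0208
L_3 = √((6.0000−2.5000)² + (5.0000−6.0000)²) = 3.6401

(2.6926, 6.0208, 3.6401)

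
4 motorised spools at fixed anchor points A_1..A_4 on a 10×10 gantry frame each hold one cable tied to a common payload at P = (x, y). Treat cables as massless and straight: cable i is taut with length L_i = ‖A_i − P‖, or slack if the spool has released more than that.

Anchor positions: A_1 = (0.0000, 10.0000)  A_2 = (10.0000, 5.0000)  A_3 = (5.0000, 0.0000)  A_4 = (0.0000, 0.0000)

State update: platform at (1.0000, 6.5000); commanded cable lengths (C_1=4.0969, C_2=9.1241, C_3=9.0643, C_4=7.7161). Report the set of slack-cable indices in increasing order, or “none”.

i=1: geometric 3.6401 vs commanded 4.0969 ⇒ slack
i=2: geometric 9.1241 vs commanded 9.1241 ⇒ taut
i=3: geometric 7.6322 vs commanded 9.0643 ⇒ slack
i=4: geometric 6.5765 vs commanded 7.7161 ⇒ slack

1, 3, 4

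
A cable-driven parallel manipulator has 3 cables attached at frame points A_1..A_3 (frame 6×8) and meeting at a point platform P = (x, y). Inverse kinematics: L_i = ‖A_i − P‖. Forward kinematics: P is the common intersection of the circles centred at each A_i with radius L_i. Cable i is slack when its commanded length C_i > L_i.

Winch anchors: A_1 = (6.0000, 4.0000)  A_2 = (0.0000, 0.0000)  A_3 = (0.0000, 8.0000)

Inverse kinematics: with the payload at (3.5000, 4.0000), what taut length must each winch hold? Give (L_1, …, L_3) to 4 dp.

(2.5000, 5.3151, 5.3151)

L_1 = √((6.0000−3.5000)² + (4.0000−4.0000)²) = 2.5000
L_2 = √((0.0000−3.5000)² + (0.0000−4.0000)²) = 5.3151
L_3 = √((0.0000−3.5000)² + (8.0000−4.0000)²) = 5.3151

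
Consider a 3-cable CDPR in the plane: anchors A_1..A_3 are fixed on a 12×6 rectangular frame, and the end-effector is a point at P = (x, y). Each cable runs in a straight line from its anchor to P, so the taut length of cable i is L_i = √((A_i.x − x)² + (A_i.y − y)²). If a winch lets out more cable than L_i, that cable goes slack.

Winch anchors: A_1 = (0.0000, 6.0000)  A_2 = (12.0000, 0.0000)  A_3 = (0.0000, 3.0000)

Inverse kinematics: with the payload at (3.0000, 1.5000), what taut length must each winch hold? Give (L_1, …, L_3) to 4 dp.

(5.4083, 9.1241, 3.3541)

L_1: Δ = A_1−P = (-3.0000, 4.5000) → ‖Δ‖ = √29.2500 = 5.4083
L_2: Δ = A_2−P = (9.0000, -1.5000) → ‖Δ‖ = √83.2500 = 9.1241
L_3: Δ = A_3−P = (-3.0000, 1.5000) → ‖Δ‖ = √11.2500 = 3.3541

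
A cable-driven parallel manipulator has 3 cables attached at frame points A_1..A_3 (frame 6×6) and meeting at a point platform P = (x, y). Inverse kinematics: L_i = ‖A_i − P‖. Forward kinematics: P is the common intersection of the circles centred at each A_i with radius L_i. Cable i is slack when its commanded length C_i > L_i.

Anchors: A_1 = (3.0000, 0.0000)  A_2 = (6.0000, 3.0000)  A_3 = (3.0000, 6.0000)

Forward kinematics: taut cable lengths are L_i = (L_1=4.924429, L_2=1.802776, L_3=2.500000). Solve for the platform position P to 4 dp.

(5.0000, 4.5000)

circle eqns → linear via eq_j − eq_1; set c_j = A_j·A_j − L_j²
c_1 = 9.0000+0.0000−24.2500 = -15.2500
-6.0000·x − 6.0000·y = c_1−c_2 = -57.0000
0.0000·x − 12.0000·y = c_1−c_3 = -54.0000
solve first two rows → x=5.0000, y=4.5000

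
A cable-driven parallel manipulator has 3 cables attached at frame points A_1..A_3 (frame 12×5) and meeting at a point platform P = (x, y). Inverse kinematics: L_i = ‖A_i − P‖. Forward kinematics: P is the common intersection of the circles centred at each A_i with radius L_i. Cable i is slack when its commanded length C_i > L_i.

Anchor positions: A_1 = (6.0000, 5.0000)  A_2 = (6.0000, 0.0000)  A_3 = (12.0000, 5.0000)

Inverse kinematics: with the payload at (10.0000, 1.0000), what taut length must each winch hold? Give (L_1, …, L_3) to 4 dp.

(5.6569, 4.1231, 4.4721)

cable 1: Δx=-4.0000, Δy=4.0000; L_1 = √(Δx²+Δy²) = 5.6569
cable 2: Δx=-4.0000, Δy=-1.0000; L_2 = √(Δx²+Δy²) = 4.1231
cable 3: Δx=2.0000, Δy=4.0000; L_3 = √(Δx²+Δy²) = 4.4721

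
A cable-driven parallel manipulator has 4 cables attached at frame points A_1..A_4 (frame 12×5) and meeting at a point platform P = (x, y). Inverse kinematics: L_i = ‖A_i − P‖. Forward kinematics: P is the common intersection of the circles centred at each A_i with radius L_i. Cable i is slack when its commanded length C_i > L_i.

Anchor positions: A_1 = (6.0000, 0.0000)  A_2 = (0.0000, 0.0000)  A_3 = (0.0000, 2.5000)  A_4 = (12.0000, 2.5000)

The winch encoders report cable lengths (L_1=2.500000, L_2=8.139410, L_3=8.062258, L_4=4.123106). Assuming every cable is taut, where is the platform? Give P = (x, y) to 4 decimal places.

(8.0000, 1.5000)

expand ‖A_i−P‖²=L_i² and subtract eq 1 (c_i ≔ ‖A_i‖²−L_i²)
c_1 = 36.0000+0.0000−6.2500 = 29.7500
eq1−eq2 → [12.0000  0.0000]·P = 96.0000
eq1−eq3 → [12.0000  -5.0000]·P = 88.5000
eq1−eq4 → [-12.0000  -5.0000]·P = -103.5000
2×2 solve → P = (8.0000, 1.5000)
check cable 4: ‖A_4−P‖² = 17.0000 ≈ L_4² = 17.0000 ✓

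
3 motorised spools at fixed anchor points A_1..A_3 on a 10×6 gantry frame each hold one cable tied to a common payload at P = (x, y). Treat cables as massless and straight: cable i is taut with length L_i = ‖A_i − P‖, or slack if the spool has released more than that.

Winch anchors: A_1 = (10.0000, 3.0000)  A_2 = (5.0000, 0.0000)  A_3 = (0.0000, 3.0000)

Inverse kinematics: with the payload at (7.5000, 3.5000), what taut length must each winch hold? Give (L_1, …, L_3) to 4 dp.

(2.5495, 4.3012, 7.5166)

L_1 = √((10.0000−7.5000)² + (3.0000−3.5000)²) = 2.5495
L_2 = √((5.0000−7.5000)² + (0.0000−3.5000)²) = 4.3012
L_3 = √((0.0000−7.5000)² + (3.0000−3.5000)²) = 7.5166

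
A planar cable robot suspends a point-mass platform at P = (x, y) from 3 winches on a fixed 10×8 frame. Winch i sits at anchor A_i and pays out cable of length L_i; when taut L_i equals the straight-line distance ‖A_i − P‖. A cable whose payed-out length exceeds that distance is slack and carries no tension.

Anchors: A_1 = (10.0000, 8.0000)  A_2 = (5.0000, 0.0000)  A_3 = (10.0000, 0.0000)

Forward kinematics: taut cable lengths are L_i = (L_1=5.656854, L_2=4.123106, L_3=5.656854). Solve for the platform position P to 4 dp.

(6.0000, 4.0000)

expand ‖A_i−P‖²=L_i² and subtract eq 1 (k_i ≔ ‖A_i‖²−L_i²)
k_1 = 100.0000+64.0000−32.0000 = 132.0000
eq1−eq2 → [10.0000  16.0000]·P = 124.0000
eq1−eq3 → [0.0000  16.0000]·P = 64.0000
2×2 solve → P = (6.0000, 4.0000)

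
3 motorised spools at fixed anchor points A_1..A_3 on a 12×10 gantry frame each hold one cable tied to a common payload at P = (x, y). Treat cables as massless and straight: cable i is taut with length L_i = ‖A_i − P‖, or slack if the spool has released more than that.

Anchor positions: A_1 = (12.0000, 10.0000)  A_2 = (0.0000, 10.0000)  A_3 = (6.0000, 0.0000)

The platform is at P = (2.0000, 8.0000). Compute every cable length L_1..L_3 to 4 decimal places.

(10.1980, 2.8284, 8.9443)

L_1 = √((12.0000−2.0000)² + (10.0000−8.0000)²) = 10.1980
L_2 = √((0.0000−2.0000)² + (10.0000−8.0000)²) = 2.8284
L_3 = √((6.0000−2.0000)² + (0.0000−8.0000)²) = 8.9443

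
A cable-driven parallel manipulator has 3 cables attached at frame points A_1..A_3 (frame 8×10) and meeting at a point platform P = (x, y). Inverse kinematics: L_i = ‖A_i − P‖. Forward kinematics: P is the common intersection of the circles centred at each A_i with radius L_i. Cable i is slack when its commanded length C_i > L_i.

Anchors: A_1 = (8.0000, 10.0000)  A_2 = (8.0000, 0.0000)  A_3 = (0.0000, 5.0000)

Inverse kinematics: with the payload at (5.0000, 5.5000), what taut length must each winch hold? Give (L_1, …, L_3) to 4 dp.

(5.4083, 6.2650, 5.0249)

L_1: Δ = A_1−P = (3.0000, 4.5000) → ‖Δ‖ = √29.2500 = 5.4083
L_2: Δ = A_2−P = (3.0000, -5.5000) → ‖Δ‖ = √39.2500 = 6.2650
L_3: Δ = A_3−P = (-5.0000, -0.5000) → ‖Δ‖ = √25.2500 = 5.0249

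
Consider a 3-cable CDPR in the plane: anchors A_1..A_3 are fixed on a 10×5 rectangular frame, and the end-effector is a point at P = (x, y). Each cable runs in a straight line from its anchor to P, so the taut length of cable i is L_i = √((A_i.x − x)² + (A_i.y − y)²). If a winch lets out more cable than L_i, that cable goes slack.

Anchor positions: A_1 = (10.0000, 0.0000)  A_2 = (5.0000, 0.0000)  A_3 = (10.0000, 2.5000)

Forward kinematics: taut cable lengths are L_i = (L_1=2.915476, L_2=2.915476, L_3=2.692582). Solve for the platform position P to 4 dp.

(7.5000, 1.5000)

each cable: (A_i−P)·(A_i−P) = L_i²; let q_i = ‖A_i‖²−L_i²
q_1 = 100.0000+0.0000−8.5000 = 91.5000
row 1: 10.0000x + 0.0000y = 75.0000  (q_2=16.5000)
row 2: 0.0000x − 5.0000y = -7.5000  (q_3=99.0000)
Cramer on rows 1–2 → x = 7.5000, y = 1.5000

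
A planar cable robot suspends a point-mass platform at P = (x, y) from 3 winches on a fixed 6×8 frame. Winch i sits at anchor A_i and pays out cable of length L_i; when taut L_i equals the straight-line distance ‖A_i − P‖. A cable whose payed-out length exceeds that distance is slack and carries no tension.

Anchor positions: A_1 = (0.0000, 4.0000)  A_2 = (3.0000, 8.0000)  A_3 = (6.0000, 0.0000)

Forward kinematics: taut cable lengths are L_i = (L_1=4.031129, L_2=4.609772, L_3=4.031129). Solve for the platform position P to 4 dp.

each cable: (A_i−P)·(A_i−P) = L_i²; let q_i = ‖A_i‖²−L_i²
q_1 = 0.0000+16.0000−16.2500 = -0.2500
row 1: -6.0000x − 8.0000y = -52.0000  (q_2=51.7500)
row 2: -12.0000x + 8.0000y = -20.0000  (q_3=19.7500)
Cramer on rows 1–2 → x = 4.0000, y = 3.5000

(4.0000, 3.5000)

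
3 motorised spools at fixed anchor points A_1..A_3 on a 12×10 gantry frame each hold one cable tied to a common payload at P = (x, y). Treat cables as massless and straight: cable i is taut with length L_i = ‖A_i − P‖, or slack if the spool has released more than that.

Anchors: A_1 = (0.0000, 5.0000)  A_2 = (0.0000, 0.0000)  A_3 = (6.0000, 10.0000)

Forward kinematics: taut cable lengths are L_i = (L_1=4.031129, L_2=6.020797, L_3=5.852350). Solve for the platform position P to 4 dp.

circle eqns → linear via eq_j − eq_1; set q_j = A_j·A_j − L_j²
q_1 = 0.0000+25.0000−16.2500 = 8.7500
0.0000·x + 10.0000·y = q_1−q_2 = 45.0000
-12.0000·x − 10.0000·y = q_1−q_3 = -93.0000
solve first two rows → x=4.0000, y=4.5000

(4.0000, 4.5000)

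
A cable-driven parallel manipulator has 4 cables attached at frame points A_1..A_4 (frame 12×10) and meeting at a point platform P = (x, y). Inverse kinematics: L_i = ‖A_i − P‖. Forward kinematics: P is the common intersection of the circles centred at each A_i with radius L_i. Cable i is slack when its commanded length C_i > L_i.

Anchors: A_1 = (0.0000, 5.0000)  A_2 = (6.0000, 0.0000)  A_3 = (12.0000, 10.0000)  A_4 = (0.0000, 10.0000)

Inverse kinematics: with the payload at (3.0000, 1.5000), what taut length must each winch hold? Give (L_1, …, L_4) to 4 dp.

L_1: Δ = A_1−P = (-3.0000, 3.5000) → ‖Δ‖ = √21.2500 = 4.6098
L_2: Δ = A_2−P = (3.0000, -1.5000) → ‖Δ‖ = √11.2500 = 3.3541
L_3: Δ = A_3−P = (9.0000, 8.5000) → ‖Δ‖ = √153.2500 = 12.3794
L_4: Δ = A_4−P = (-3.0000, 8.5000) → ‖Δ‖ = √81.2500 = 9.0139

(4.6098, 3.3541, 12.3794, 9.0139)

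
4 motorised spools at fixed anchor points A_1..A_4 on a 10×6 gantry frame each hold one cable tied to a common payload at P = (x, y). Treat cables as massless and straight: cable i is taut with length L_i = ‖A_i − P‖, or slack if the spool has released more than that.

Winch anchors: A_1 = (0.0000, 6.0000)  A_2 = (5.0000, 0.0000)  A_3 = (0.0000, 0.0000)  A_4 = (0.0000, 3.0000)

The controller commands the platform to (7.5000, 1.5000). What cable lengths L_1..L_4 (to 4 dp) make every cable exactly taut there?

L_1: Δ = A_1−P = (-7.5000, 4.5000) → ‖Δ‖ = √76.5000 = 8.7464
L_2: Δ = A_2−P = (-2.5000, -1.5000) → ‖Δ‖ = √8.5000 = 2.9155
L_3: Δ = A_3−P = (-7.5000, -1.5000) → ‖Δ‖ = √58.5000 = 7.6485
L_4: Δ = A_4−P = (-7.5000, 1.5000) → ‖Δ‖ = √58.5000 = 7.6485

(8.7464, 2.9155, 7.6485, 7.6485)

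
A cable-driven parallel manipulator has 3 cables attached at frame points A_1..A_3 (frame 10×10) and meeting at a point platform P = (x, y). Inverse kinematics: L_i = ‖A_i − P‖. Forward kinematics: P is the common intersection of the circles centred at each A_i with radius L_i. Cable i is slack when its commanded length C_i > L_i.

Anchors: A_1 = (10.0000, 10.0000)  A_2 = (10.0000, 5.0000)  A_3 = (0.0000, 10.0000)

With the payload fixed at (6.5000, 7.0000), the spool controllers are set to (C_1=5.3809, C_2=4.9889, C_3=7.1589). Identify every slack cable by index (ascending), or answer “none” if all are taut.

1, 2

cable 1: L_1 = ‖A_1−P‖ = 4.6098;  C_1 = 5.3809 → slack
cable 2: L_2 = ‖A_2−P‖ = 4.0311;  C_2 = 4.9889 → slack
cable 3: L_3 = ‖A_3−P‖ = 7.1589;  C_3 = 7.1589 → taut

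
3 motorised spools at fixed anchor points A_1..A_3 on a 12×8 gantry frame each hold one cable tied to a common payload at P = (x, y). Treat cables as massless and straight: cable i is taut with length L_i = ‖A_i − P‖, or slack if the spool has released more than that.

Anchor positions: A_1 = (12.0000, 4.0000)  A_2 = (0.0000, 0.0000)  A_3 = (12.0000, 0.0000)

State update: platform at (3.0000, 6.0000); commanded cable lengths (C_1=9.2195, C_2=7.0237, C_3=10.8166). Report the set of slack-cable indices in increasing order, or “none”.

cable 1: L_1 = ‖A_1−P‖ = 9.2195;  C_1 = 9.2195 → taut
cable 2: L_2 = ‖A_2−P‖ = 6.7082;  C_2 = 7.0237 → slack
cable 3: L_3 = ‖A_3−P‖ = 10.8167;  C_3 = 10.8166 → taut

2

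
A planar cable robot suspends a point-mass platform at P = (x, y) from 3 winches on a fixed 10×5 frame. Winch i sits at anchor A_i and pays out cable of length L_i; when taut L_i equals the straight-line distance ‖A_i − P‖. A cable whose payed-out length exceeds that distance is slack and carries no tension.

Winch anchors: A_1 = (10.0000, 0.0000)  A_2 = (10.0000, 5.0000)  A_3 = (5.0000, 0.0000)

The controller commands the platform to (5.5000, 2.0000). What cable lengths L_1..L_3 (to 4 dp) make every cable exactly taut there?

cable 1: Δx=4.5000, Δy=-2.0000; L_1 = √(Δx²+Δy²) = 4.9244
cable 2: Δx=4.5000, Δy=3.0000; L_2 = √(Δx²+Δy²) = 5.4083
cable 3: Δx=-0.5000, Δy=-2.0000; L_3 = √(Δx²+Δy²) = 2.0616

(4.9244, 5.4083, 2.0616)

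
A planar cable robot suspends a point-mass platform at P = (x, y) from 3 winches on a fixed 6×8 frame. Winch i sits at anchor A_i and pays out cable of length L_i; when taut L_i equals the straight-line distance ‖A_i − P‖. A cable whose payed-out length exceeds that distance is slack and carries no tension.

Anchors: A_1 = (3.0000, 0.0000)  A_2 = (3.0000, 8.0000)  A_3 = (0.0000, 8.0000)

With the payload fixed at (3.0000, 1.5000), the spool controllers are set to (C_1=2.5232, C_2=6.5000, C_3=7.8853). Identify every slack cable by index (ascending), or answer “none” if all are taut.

1, 3

i=1: geometric 1.5000 vs commanded 2.5232 ⇒ slack
i=2: geometric 6.5000 vs commanded 6.5000 ⇒ taut
i=3: geometric 7.1589 vs commanded 7.8853 ⇒ slack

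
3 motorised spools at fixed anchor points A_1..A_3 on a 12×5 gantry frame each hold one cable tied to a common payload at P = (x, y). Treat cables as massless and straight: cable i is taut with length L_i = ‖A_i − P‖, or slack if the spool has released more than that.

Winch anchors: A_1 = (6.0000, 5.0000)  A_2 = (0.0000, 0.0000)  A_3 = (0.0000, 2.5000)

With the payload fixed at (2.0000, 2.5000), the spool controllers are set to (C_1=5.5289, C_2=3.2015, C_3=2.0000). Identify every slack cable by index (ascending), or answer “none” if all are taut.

cable 1: √((4.0000)²+(2.5000)²)=4.7170, C_1=5.5289: slack
cable 2: √((-2.0000)²+(-2.5000)²)=3.2016, C_2=3.2015: taut
cable 3: √((-2.0000)²+(0.0000)²)=2.0000, C_3=2.0000: taut

1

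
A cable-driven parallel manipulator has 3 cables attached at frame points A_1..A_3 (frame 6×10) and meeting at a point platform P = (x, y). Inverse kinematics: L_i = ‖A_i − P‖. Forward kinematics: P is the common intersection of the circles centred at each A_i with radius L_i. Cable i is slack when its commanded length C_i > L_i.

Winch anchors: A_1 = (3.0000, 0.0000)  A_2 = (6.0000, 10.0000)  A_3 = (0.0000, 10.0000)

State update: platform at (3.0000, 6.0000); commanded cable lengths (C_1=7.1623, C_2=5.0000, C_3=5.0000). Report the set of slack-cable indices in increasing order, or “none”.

i=1: geometric 6.0000 vs commanded 7.1623 ⇒ slack
i=2: geometric 5.0000 vs commanded 5.0000 ⇒ taut
i=3: geometric 5.0000 vs commanded 5.0000 ⇒ taut

1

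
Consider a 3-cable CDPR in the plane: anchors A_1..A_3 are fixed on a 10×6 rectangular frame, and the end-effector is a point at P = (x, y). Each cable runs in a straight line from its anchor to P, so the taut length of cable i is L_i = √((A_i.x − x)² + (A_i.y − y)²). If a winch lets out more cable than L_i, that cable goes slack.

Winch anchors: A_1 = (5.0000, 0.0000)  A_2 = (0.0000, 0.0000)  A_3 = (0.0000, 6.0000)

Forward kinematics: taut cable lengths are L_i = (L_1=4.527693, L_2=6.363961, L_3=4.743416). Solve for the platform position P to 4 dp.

(4.5000, 4.5000)

expand ‖A_i−P‖²=L_i² and subtract eq 1 (c_i ≔ ‖A_i‖²−L_i²)
c_1 = 25.0000+0.0000−20.5000 = 4.5000
eq1−eq2 → [10.0000  0.0000]·P = 45.0000
eq1−eq3 → [10.0000  -12.0000]·P = -9.0000
2×2 solve → P = (4.5000, 4.5000)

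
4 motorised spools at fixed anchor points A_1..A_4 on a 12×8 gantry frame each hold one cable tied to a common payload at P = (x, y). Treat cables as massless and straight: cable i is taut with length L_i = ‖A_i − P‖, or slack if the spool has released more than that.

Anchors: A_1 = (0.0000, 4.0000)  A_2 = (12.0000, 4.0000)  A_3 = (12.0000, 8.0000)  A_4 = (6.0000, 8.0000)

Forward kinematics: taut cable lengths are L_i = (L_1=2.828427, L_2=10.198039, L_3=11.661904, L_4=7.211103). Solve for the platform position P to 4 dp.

(2.0000, 2.0000)

circle eqns → linear via eq_j − eq_1; set k_j = A_j·A_j − L_j²
k_1 = 0.0000+16.0000−8.0000 = 8.0000
-24.0000·x + 0.0000·y = k_1−k_2 = -48.0000
-24.0000·x − 8.0000·y = k_1−k_3 = -64.0000
-12.0000·x − 8.0000·y = k_1−k_4 = -40.0000
solve first two rows → x=2.0000, y=2.0000
check cable 4: ‖A_4−P‖² = 52.0000 ≈ L_4² = 52.0000 ✓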